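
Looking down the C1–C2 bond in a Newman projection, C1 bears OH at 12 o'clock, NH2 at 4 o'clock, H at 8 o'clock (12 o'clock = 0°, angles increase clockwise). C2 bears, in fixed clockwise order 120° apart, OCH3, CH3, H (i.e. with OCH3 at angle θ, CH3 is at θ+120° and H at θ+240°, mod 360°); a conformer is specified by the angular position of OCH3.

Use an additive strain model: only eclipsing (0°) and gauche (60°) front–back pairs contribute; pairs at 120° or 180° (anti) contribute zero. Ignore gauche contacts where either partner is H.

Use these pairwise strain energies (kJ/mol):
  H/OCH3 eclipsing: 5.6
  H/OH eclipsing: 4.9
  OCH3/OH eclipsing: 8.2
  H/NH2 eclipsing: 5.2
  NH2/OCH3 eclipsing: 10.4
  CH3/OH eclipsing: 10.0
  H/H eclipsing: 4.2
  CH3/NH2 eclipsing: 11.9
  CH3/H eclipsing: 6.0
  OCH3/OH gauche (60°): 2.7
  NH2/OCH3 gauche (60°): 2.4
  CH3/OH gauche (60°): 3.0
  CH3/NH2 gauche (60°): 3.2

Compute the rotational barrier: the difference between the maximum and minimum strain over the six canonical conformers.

OCH3 at 0° is eclipsed. OH at 0° is eclipsed with OCH3 at 0° (8.2); NH2 at 120° is eclipsed with CH3 at 120° (11.9); H at 240° is eclipsed with H at 240° (4.2). Total 24.3 kJ/mol.
OCH3 at 60° is staggered. OH at 0° is gauche with OCH3 at 60° (2.7); NH2 at 120° is gauche with OCH3 at 60° (2.4); NH2 at 120° is gauche with CH3 at 180° (3.2). Total 8.3 kJ/mol.
OCH3 at 120° is eclipsed. OH at 0° is eclipsed with H at 0° (4.9); NH2 at 120° is eclipsed with OCH3 at 120° (10.4); H at 240° is eclipsed with CH3 at 240° (6.0). Total 21.3 kJ/mol.
OCH3 at 180° is staggered. OH at 0° is gauche with CH3 at 300° (3.0); NH2 at 120° is gauche with OCH3 at 180° (2.4). Total 5.4 kJ/mol.
OCH3 at 240° is eclipsed. OH at 0° is eclipsed with CH3 at 0° (10.0); NH2 at 120° is eclipsed with H at 120° (5.2); H at 240° is eclipsed with OCH3 at 240° (5.6). Total 20.8 kJ/mol.
OCH3 at 300° is staggered. OH at 0° is gauche with OCH3 at 300° (2.7); OH at 0° is gauche with CH3 at 60° (3.0); NH2 at 120° is gauche with CH3 at 60° (3.2). Total 8.9 kJ/mol.
Max at 0° (24.3 kJ/mol), min at 180° (5.4 kJ/mol); barrier = 18.9 kJ/mol.

18.9 kJ/mol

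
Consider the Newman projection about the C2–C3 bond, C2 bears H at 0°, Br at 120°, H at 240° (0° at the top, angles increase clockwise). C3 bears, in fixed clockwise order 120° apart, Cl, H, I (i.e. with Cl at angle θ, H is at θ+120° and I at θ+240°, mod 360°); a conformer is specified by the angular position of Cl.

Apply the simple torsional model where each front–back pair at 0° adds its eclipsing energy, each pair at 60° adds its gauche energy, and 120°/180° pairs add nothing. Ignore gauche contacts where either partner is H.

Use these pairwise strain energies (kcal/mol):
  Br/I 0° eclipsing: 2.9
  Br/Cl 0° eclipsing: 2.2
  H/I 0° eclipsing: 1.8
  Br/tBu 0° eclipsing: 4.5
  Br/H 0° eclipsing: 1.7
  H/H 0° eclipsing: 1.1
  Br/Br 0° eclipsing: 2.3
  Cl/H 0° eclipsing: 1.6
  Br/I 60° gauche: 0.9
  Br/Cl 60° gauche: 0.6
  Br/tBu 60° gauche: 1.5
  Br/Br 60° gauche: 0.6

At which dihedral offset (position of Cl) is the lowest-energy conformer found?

60°

Cl at 0° (eclipsed): H(0°)/Cl(0°) eclipsed 1.6; Br(120°)/H(120°) eclipsed 1.7; H(240°)/I(240°) eclipsed 1.8 → 5.1 kcal/mol.
Cl at 60° (staggered): Br(120°)/Cl(60°) gauche 0.6 → 0.6 kcal/mol.
Cl at 120° (eclipsed): H(0°)/I(0°) eclipsed 1.8; Br(120°)/Cl(120°) eclipsed 2.2; H(240°)/H(240°) eclipsed 1.1 → 5.1 kcal/mol.
Cl at 180° (staggered): Br(120°)/Cl(180°) gauche 0.6; Br(120°)/I(60°) gauche 0.9 → 1.5 kcal/mol.
Cl at 240° (eclipsed): H(0°)/H(0°) eclipsed 1.1; Br(120°)/I(120°) eclipsed 2.9; H(240°)/Cl(240°) eclipsed 1.6 → 5.6 kcal/mol.
Cl at 300° (staggered): Br(120°)/I(180°) gauche 0.9 → 0.9 kcal/mol.
The minimum (0.6 kcal/mol) occurs with Cl at 60°.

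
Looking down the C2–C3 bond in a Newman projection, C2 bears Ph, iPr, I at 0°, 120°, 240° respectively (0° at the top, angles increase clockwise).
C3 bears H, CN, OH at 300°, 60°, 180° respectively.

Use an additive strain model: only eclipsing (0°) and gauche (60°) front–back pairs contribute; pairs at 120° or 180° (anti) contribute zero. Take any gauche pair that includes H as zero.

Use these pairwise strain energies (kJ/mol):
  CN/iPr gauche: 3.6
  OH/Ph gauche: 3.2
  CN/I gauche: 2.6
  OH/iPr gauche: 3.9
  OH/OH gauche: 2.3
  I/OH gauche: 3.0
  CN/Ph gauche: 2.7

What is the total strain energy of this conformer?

This conformer is staggered. Ph at 0° is gauche with CN at 60° (2.7); iPr at 120° is gauche with CN at 60° (3.6); iPr at 120° is gauche with OH at 180° (3.9); I at 240° is gauche with OH at 180° (3.0). Total 13.2 kJ/mol.

13.2 kJ/mol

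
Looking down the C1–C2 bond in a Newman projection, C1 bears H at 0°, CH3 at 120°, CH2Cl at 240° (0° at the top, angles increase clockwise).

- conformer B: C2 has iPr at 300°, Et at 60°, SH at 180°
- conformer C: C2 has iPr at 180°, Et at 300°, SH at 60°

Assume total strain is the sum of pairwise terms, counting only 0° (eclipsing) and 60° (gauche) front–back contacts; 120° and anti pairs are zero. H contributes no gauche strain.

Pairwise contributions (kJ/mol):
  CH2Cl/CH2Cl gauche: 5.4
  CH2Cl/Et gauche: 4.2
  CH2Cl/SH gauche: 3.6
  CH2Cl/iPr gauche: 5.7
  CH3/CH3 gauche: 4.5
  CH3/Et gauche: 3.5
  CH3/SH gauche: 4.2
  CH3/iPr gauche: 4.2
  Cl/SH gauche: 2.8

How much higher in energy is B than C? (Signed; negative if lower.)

B (staggered): CH3–Et gauche, CH3–SH gauche, CH2Cl–iPr gauche, CH2Cl–SH gauche; 3.5 + 4.2 + 5.7 + 3.6 = 17.0 kJ/mol.
C (staggered): CH3–iPr gauche, CH3–SH gauche, CH2Cl–iPr gauche, CH2Cl–Et gauche; 4.2 + 4.2 + 5.7 + 4.2 = 18.3 kJ/mol.
E(B) − E(C) = 17.0 − 18.3 = -1.3 kJ/mol.

-1.3 kJ/mol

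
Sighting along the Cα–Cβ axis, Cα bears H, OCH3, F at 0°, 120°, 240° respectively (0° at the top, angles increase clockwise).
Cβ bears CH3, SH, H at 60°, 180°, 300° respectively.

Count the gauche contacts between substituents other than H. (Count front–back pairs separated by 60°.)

3

Non-H gauche pairs: OCH3(120°)/CH3(60°); OCH3(120°)/SH(180°); F(240°)/SH(180°) — 3 interactions.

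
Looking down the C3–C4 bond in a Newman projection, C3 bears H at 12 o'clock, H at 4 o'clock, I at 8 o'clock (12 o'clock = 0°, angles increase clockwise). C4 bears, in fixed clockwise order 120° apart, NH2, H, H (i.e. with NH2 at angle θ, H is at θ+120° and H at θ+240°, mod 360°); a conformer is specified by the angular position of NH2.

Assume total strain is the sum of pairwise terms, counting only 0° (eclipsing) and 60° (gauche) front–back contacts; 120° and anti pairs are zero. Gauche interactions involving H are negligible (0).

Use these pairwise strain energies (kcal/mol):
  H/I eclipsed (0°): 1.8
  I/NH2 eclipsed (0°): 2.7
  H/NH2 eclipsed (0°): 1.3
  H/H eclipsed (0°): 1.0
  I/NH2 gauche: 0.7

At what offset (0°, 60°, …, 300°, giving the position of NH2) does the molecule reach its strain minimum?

NH2 at 0° (eclipsed): H(0°)/NH2(0°) eclipsed 1.3; H(120°)/H(120°) eclipsed 1.0; I(240°)/H(240°) eclipsed 1.8 → 4.1 kcal/mol.
NH2 at 60° (staggered): no non-H gauche contacts → 0.0 kcal/mol.
NH2 at 120° (eclipsed): H(0°)/H(0°) eclipsed 1.0; H(120°)/NH2(120°) eclipsed 1.3; I(240°)/H(240°) eclipsed 1.8 → 4.1 kcal/mol.
NH2 at 180° (staggered): I(240°)/NH2(180°) gauche 0.7 → 0.7 kcal/mol.
NH2 at 240° (eclipsed): H(0°)/H(0°) eclipsed 1.0; H(120°)/H(120°) eclipsed 1.0; I(240°)/NH2(240°) eclipsed 2.7 → 4.7 kcal/mol.
NH2 at 300° (staggered): I(240°)/NH2(300°) gauche 0.7 → 0.7 kcal/mol.
The minimum (0.0 kcal/mol) occurs with NH2 at 60°.

60°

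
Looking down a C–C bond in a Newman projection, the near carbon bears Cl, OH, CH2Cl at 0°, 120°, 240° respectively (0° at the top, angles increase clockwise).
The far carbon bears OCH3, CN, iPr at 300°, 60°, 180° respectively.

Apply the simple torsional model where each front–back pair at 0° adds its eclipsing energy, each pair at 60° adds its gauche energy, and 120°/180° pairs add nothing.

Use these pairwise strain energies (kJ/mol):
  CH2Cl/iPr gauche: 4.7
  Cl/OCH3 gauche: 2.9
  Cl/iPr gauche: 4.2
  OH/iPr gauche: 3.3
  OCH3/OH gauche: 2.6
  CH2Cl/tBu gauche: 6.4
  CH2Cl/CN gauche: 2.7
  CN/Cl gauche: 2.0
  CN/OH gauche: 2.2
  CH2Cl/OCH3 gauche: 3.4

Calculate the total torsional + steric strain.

18.5 kJ/mol

This conformer is staggered. Cl at 0° is gauche with OCH3 at 300° (2.9); Cl at 0° is gauche with CN at 60° (2.0); OH at 120° is gauche with CN at 60° (2.2); OH at 120° is gauche with iPr at 180° (3.3); CH2Cl at 240° is gauche with OCH3 at 300° (3.4); CH2Cl at 240° is gauche with iPr at 180° (4.7). Total 18.5 kJ/mol.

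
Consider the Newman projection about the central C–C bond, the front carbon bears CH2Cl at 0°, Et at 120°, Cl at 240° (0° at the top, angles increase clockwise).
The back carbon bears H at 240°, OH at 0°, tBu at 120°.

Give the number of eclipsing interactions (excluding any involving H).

Non-H eclipsing pairs: CH2Cl(0°)/OH(0°); Et(120°)/tBu(120°) — 2 interactions.

2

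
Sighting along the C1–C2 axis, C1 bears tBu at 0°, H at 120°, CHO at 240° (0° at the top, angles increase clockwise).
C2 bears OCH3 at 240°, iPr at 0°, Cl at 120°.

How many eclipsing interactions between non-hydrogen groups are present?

Non-H eclipsing pairs: tBu(0°)/iPr(0°); CHO(240°)/OCH3(240°) — 2 interactions.

2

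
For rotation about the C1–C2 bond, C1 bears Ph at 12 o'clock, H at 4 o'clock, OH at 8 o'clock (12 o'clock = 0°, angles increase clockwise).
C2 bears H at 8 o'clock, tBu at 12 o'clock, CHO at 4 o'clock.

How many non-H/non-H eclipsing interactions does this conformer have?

1

Non-H eclipsing pairs: Ph(0°)/tBu(0°) — 1 interaction.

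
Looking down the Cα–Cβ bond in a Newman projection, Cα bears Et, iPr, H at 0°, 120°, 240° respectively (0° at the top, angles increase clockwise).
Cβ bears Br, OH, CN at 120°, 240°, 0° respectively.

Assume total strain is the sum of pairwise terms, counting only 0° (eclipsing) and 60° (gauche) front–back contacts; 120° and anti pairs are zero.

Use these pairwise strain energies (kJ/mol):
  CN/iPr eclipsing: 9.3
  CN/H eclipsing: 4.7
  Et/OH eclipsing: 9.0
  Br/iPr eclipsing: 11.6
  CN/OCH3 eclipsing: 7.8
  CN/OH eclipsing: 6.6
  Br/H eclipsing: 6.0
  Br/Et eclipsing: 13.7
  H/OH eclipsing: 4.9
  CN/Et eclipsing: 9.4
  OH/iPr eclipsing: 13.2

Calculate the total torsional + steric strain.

This conformer (eclipsed): Et(0°)/CN(0°) eclipsed 9.4; iPr(120°)/Br(120°) eclipsed 11.6; H(240°)/OH(240°) eclipsed 4.9 → 25.9 kJ/mol.

25.9 kJ/mol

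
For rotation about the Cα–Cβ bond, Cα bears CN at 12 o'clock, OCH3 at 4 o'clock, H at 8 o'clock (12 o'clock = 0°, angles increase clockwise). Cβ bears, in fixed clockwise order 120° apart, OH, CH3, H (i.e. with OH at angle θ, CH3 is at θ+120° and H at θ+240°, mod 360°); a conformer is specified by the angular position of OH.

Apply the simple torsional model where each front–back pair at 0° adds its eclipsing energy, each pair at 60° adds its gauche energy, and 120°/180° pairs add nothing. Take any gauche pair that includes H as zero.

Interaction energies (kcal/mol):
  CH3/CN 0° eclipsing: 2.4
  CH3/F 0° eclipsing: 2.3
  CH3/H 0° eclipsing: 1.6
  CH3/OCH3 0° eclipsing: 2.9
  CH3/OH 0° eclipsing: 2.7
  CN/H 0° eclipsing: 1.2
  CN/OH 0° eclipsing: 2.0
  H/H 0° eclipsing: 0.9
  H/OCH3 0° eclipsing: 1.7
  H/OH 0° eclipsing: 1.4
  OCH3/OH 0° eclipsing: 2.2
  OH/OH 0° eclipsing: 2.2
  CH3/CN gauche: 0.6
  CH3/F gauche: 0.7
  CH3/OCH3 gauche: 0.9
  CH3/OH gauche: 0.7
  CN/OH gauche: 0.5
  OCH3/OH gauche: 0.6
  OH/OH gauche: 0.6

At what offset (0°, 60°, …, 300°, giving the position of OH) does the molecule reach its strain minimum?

OH at 0° (eclipsed): CN(0°)/OH(0°) eclipsed 2.0; OCH3(120°)/CH3(120°) eclipsed 2.9; H(240°)/H(240°) eclipsed 0.9 → 5.8 kcal/mol.
OH at 60° (staggered): CN(0°)/OH(60°) gauche 0.5; OCH3(120°)/OH(60°) gauche 0.6; OCH3(120°)/CH3(180°) gauche 0.9 → 2.0 kcal/mol.
OH at 120° (eclipsed): CN(0°)/H(0°) eclipsed 1.2; OCH3(120°)/OH(120°) eclipsed 2.2; H(240°)/CH3(240°) eclipsed 1.6 → 5.0 kcal/mol.
OH at 180° (staggered): CN(0°)/CH3(300°) gauche 0.6; OCH3(120°)/OH(180°) gauche 0.6 → 1.2 kcal/mol.
OH at 240° (eclipsed): CN(0°)/CH3(0°) eclipsed 2.4; OCH3(120°)/H(120°) eclipsed 1.7; H(240°)/OH(240°) eclipsed 1.4 → 5.5 kcal/mol.
OH at 300° (staggered): CN(0°)/OH(300°) gauche 0.5; CN(0°)/CH3(60°) gauche 0.6; OCH3(120°)/CH3(60°) gauche 0.9 → 2.0 kcal/mol.
The minimum (1.2 kcal/mol) occurs with OH at 180°.

180°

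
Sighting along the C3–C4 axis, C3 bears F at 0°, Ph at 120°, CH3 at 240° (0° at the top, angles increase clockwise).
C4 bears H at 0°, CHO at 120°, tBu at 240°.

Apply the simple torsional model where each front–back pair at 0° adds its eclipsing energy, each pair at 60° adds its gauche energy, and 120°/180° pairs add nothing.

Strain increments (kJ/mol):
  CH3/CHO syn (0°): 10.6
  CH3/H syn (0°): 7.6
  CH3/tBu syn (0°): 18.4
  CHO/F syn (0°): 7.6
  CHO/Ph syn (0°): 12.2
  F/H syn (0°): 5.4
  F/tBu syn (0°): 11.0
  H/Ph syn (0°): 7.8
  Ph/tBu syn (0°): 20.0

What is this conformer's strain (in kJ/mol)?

36.0 kJ/mol

This conformer is eclipsed. F at 0° is eclipsed with H at 0° (5.4); Ph at 120° is eclipsed with CHO at 120° (12.2); CH3 at 240° is eclipsed with tBu at 240° (18.4). Total 36.0 kJ/mol.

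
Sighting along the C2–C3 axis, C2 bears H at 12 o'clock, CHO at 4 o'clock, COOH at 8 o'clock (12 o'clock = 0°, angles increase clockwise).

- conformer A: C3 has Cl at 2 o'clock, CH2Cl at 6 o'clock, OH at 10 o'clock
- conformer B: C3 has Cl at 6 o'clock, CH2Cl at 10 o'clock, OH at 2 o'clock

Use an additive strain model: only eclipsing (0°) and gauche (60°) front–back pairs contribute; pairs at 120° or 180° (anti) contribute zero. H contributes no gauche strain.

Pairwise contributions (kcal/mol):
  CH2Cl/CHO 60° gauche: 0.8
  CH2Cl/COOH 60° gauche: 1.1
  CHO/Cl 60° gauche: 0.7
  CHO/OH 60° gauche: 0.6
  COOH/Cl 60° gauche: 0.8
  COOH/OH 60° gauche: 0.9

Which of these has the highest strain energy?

A (staggered): CHO–Cl gauche, CHO–CH2Cl gauche, COOH–CH2Cl gauche, COOH–OH gauche; 0.7 + 0.8 + 1.1 + 0.9 = 3.5 kcal/mol.
B (staggered): CHO–Cl gauche, CHO–OH gauche, COOH–Cl gauche, COOH–CH2Cl gauche; 0.7 + 0.6 + 0.8 + 1.1 = 3.2 kcal/mol.
A has the highest total (3.5 kcal/mol).

A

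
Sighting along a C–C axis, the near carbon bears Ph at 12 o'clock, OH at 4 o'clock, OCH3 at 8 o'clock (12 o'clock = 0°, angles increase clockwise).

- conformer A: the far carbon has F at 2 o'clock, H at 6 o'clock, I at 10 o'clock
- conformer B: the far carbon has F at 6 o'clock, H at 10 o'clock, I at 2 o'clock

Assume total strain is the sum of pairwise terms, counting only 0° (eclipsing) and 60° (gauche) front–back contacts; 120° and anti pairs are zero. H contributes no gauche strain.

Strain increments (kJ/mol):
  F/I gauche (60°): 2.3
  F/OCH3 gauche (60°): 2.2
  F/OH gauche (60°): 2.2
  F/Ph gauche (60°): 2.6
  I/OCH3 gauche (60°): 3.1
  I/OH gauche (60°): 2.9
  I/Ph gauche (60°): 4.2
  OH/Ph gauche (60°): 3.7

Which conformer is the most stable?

B

A (staggered): Ph(0°)/F(60°) gauche 2.6; Ph(0°)/I(300°) gauche 4.2; OH(120°)/F(60°) gauche 2.2; OCH3(240°)/I(300°) gauche 3.1 → 12.1 kJ/mol.
B (staggered): Ph(0°)/I(60°) gauche 4.2; OH(120°)/F(180°) gauche 2.2; OH(120°)/I(60°) gauche 2.9; OCH3(240°)/F(180°) gauche 2.2 → 11.5 kJ/mol.
B has the lowest total (11.5 kJ/mol).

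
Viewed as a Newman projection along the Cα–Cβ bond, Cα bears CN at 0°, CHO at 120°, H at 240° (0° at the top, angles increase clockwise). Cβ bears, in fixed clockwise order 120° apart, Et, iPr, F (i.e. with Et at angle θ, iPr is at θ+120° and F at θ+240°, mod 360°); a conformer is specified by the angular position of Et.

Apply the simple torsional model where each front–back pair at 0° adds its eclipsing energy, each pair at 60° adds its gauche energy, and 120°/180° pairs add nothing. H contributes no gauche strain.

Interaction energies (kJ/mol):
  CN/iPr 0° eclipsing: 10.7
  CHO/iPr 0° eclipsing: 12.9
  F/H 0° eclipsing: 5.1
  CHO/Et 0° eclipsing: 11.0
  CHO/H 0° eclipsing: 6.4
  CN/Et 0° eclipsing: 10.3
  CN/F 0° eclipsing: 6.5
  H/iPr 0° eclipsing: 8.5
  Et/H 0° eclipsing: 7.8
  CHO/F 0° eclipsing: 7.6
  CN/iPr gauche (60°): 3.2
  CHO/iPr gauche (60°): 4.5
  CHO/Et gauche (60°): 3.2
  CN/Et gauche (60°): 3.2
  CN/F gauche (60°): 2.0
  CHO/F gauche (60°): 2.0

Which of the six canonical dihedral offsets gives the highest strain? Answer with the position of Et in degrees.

0°

Et at 0° (eclipsed): CN–Et eclipsed, CHO–iPr eclipsed, H–F eclipsed; 10.3 + 12.9 + 5.1 = 28.3 kJ/mol.
Et at 60° (staggered): CN–Et gauche, CN–F gauche, CHO–Et gauche, CHO–iPr gauche; 3.2 + 2.0 + 3.2 + 4.5 = 12.9 kJ/mol.
Et at 120° (eclipsed): CN–F eclipsed, CHO–Et eclipsed, H–iPr eclipsed; 6.5 + 11.0 + 8.5 = 26.0 kJ/mol.
Et at 180° (staggered): CN–iPr gauche, CN–F gauche, CHO–Et gauche, CHO–F gauche; 3.2 + 2.0 + 3.2 + 2.0 = 10.4 kJ/mol.
Et at 240° (eclipsed): CN–iPr eclipsed, CHO–F eclipsed, H–Et eclipsed; 10.7 + 7.6 + 7.8 = 26.1 kJ/mol.
Et at 300° (staggered): CN–Et gauche, CN–iPr gauche, CHO–iPr gauche, CHO–F gauche; 3.2 + 3.2 + 4.5 + 2.0 = 12.9 kJ/mol.
The maximum (28.3 kJ/mol) occurs with Et at 0°.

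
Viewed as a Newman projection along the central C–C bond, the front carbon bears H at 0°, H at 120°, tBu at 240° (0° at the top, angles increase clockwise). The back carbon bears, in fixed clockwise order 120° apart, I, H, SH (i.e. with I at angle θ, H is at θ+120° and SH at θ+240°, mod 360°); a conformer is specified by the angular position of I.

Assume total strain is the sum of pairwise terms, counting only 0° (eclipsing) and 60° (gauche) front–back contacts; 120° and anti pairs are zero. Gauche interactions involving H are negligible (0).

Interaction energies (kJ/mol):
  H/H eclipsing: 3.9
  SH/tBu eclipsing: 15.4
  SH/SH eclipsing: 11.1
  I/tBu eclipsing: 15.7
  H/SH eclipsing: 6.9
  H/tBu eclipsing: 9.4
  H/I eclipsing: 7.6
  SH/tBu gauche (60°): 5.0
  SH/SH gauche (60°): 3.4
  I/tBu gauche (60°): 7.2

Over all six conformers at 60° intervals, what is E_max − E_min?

I at 0° (eclipsed): H–I eclipsed, H–H eclipsed, tBu–SH eclipsed; 7.6 + 3.9 + 15.4 = 26.9 kJ/mol.
I at 60° (staggered): tBu–SH gauche; 5.0 = 5.0 kJ/mol.
I at 120° (eclipsed): H–SH eclipsed, H–I eclipsed, tBu–H eclipsed; 6.9 + 7.6 + 9.4 = 23.9 kJ/mol.
I at 180° (staggered): tBu–I gauche; 7.2 = 7.2 kJ/mol.
I at 240° (eclipsed): H–H eclipsed, H–SH eclipsed, tBu–I eclipsed; 3.9 + 6.9 + 15.7 = 26.5 kJ/mol.
I at 300° (staggered): tBu–I gauche, tBu–SH gauche; 7.2 + 5.0 = 12.2 kJ/mol.
Max at 0° (26.9 kJ/mol), min at 60° (5.0 kJ/mol); barrier = 21.9 kJ/mol.

21.9 kJ/mol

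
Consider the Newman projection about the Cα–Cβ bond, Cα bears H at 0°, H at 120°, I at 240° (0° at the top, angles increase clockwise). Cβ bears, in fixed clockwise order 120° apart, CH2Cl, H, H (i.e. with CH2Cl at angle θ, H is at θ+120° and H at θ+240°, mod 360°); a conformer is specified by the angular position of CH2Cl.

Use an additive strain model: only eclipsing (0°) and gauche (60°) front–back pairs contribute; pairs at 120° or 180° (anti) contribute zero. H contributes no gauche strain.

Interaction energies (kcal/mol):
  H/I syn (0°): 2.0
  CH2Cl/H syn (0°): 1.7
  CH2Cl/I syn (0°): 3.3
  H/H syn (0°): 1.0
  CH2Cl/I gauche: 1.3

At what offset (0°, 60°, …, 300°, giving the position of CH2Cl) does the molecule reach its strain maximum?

CH2Cl at 0° is eclipsed. H at 0° is eclipsed with CH2Cl at 0° (1.7); H at 120° is eclipsed with H at 120° (1.0); I at 240° is eclipsed with H at 240° (2.0). Total 4.7 kcal/mol.
CH2Cl at 60° (staggered): no non-H gauche contacts → 0.0 kcal/mol.
CH2Cl at 120° is eclipsed. H at 0° is eclipsed with H at 0° (1.0); H at 120° is eclipsed with CH2Cl at 120° (1.7); I at 240° is eclipsed with H at 240° (2.0). Total 4.7 kcal/mol.
CH2Cl at 180° is staggered. I at 240° is gauche with CH2Cl at 180° (1.3). Total 1.3 kcal/mol.
CH2Cl at 240° is eclipsed. H at 0° is eclipsed with H at 0° (1.0); H at 120° is eclipsed with H at 120° (1.0); I at 240° is eclipsed with CH2Cl at 240° (3.3). Total 5.3 kcal/mol.
CH2Cl at 300° is staggered. I at 240° is gauche with CH2Cl at 300° (1.3). Total 1.3 kcal/mol.
The maximum (5.3 kcal/mol) occurs with CH2Cl at 240°.

240°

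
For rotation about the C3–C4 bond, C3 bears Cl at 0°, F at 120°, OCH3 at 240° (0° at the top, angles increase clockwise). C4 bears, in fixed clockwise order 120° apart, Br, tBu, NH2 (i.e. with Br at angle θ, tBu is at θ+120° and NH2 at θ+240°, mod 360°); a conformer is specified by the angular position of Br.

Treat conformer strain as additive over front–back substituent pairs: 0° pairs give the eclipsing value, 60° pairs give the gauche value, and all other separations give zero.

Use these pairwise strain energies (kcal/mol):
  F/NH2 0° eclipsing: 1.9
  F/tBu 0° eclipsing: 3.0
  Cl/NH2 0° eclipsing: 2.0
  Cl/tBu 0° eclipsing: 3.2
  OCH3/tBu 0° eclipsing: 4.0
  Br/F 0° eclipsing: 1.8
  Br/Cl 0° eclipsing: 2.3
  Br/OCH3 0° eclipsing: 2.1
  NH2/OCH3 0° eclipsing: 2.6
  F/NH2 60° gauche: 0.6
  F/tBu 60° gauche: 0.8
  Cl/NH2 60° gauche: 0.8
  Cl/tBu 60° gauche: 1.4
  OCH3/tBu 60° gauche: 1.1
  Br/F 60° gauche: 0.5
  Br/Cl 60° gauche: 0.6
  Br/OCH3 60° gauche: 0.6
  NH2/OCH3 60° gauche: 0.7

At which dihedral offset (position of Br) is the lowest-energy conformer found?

60°

Br at 0° (eclipsed): Cl(0°)/Br(0°) eclipsed 2.3; F(120°)/tBu(120°) eclipsed 3.0; OCH3(240°)/NH2(240°) eclipsed 2.6 → 7.9 kcal/mol.
Br at 60° (staggered): Cl(0°)/Br(60°) gauche 0.6; Cl(0°)/NH2(300°) gauche 0.8; F(120°)/Br(60°) gauche 0.5; F(120°)/tBu(180°) gauche 0.8; OCH3(240°)/tBu(180°) gauche 1.1; OCH3(240°)/NH2(300°) gauche 0.7 → 4.5 kcal/mol.
Br at 120° (eclipsed): Cl(0°)/NH2(0°) eclipsed 2.0; F(120°)/Br(120°) eclipsed 1.8; OCH3(240°)/tBu(240°) eclipsed 4.0 → 7.8 kcal/mol.
Br at 180° (staggered): Cl(0°)/tBu(300°) gauche 1.4; Cl(0°)/NH2(60°) gauche 0.8; F(120°)/Br(180°) gauche 0.5; F(120°)/NH2(60°) gauche 0.6; OCH3(240°)/Br(180°) gauche 0.6; OCH3(240°)/tBu(300°) gauche 1.1 → 5.0 kcal/mol.
Br at 240° (eclipsed): Cl(0°)/tBu(0°) eclipsed 3.2; F(120°)/NH2(120°) eclipsed 1.9; OCH3(240°)/Br(240°) eclipsed 2.1 → 7.2 kcal/mol.
Br at 300° (staggered): Cl(0°)/Br(300°) gauche 0.6; Cl(0°)/tBu(60°) gauche 1.4; F(120°)/tBu(60°) gauche 0.8; F(120°)/NH2(180°) gauche 0.6; OCH3(240°)/Br(300°) gauche 0.6; OCH3(240°)/NH2(180°) gauche 0.7 → 4.7 kcal/mol.
The minimum (4.5 kcal/mol) occurs with Br at 60°.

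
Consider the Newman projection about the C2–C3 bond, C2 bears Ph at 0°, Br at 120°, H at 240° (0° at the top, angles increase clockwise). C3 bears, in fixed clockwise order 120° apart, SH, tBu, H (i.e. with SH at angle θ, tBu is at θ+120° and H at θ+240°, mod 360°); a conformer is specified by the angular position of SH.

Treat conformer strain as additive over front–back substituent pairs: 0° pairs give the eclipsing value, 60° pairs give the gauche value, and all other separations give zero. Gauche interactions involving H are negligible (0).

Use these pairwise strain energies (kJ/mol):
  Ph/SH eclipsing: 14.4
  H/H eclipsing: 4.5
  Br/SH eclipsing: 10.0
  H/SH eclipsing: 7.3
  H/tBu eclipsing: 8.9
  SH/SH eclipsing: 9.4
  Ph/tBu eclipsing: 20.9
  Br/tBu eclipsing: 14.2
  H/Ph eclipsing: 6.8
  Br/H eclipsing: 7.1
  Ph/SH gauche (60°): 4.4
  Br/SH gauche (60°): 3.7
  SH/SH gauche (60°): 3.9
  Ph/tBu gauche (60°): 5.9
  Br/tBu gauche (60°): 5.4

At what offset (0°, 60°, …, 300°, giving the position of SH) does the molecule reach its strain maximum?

SH at 0° (eclipsed): Ph–SH eclipsed, Br–tBu eclipsed, H–H eclipsed; 14.4 + 14.2 + 4.5 = 33.1 kJ/mol.
SH at 60° (staggered): Ph–SH gauche, Br–SH gauche, Br–tBu gauche; 4.4 + 3.7 + 5.4 = 13.5 kJ/mol.
SH at 120° (eclipsed): Ph–H eclipsed, Br–SH eclipsed, H–tBu eclipsed; 6.8 + 10.0 + 8.9 = 25.7 kJ/mol.
SH at 180° (staggered): Ph–tBu gauche, Br–SH gauche; 5.9 + 3.7 = 9.6 kJ/mol.
SH at 240° (eclipsed): Ph–tBu eclipsed, Br–H eclipsed, H–SH eclipsed; 20.9 + 7.1 + 7.3 = 35.3 kJ/mol.
SH at 300° (staggered): Ph–SH gauche, Ph–tBu gauche, Br–tBu gauche; 4.4 + 5.9 + 5.4 = 15.7 kJ/mol.
The maximum (35.3 kJ/mol) occurs with SH at 240°.

240°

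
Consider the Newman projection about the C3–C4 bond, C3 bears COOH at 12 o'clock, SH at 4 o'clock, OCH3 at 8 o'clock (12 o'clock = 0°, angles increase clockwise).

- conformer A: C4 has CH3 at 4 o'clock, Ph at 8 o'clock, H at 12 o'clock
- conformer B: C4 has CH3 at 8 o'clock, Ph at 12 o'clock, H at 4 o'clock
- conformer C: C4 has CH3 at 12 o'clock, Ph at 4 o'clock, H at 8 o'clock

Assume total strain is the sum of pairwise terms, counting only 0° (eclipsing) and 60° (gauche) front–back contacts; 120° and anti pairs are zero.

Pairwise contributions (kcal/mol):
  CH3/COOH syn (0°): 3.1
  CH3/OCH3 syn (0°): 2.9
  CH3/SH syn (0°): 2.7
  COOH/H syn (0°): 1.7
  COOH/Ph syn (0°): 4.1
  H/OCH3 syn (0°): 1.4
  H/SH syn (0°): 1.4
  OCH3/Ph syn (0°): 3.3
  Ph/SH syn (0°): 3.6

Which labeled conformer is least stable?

A (eclipsed): COOH(0°)/H(0°) eclipsed 1.7; SH(120°)/CH3(120°) eclipsed 2.7; OCH3(240°)/Ph(240°) eclipsed 3.3 → 7.7 kcal/mol.
B (eclipsed): COOH(0°)/Ph(0°) eclipsed 4.1; SH(120°)/H(120°) eclipsed 1.4; OCH3(240°)/CH3(240°) eclipsed 2.9 → 8.4 kcal/mol.
C (eclipsed): COOH(0°)/CH3(0°) eclipsed 3.1; SH(120°)/Ph(120°) eclipsed 3.6; OCH3(240°)/H(240°) eclipsed 1.4 → 8.1 kcal/mol.
B has the highest total (8.4 kcal/mol).

B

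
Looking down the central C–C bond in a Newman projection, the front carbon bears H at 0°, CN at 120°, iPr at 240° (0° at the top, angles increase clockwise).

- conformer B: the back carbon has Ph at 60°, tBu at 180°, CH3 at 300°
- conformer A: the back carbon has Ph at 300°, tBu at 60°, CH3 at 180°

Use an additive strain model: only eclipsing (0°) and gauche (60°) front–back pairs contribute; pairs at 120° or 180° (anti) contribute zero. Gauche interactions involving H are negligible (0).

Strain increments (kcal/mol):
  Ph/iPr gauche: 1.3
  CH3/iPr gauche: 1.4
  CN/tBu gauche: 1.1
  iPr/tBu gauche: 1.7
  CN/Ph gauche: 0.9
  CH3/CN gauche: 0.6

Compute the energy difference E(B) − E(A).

+0.7 kcal/mol

B (staggered): CN(120°)/Ph(60°) gauche 0.9; CN(120°)/tBu(180°) gauche 1.1; iPr(240°)/tBu(180°) gauche 1.7; iPr(240°)/CH3(300°) gauche 1.4 → 5.1 kcal/mol.
A (staggered): CN(120°)/tBu(60°) gauche 1.1; CN(120°)/CH3(180°) gauche 0.6; iPr(240°)/Ph(300°) gauche 1.3; iPr(240°)/CH3(180°) gauche 1.4 → 4.4 kcal/mol.
E(B) − E(A) = 5.1 − 4.4 = +0.7 kcal/mol.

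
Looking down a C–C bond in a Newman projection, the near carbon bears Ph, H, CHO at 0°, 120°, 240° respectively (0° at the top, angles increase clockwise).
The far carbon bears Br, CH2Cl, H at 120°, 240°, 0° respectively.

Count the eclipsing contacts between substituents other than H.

Non-H eclipsing pairs: CHO(240°)/CH2Cl(240°) — 1 interaction.

1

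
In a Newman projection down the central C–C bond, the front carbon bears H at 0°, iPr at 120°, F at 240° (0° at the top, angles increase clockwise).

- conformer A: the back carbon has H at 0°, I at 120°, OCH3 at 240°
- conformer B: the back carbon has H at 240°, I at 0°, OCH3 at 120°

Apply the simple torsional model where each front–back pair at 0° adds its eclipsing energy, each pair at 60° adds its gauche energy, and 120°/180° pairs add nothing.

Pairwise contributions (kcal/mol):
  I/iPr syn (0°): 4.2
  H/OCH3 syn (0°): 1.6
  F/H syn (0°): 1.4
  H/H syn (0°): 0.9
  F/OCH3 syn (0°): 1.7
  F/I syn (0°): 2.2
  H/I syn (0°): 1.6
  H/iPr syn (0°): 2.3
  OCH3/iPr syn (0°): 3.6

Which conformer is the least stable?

A (eclipsed): H–H eclipsed, iPr–I eclipsed, F–OCH3 eclipsed; 0.9 + 4.2 + 1.7 = 6.8 kcal/mol.
B (eclipsed): H–I eclipsed, iPr–OCH3 eclipsed, F–H eclipsed; 1.6 + 3.6 + 1.4 = 6.6 kcal/mol.
A has the highest total (6.8 kcal/mol).

A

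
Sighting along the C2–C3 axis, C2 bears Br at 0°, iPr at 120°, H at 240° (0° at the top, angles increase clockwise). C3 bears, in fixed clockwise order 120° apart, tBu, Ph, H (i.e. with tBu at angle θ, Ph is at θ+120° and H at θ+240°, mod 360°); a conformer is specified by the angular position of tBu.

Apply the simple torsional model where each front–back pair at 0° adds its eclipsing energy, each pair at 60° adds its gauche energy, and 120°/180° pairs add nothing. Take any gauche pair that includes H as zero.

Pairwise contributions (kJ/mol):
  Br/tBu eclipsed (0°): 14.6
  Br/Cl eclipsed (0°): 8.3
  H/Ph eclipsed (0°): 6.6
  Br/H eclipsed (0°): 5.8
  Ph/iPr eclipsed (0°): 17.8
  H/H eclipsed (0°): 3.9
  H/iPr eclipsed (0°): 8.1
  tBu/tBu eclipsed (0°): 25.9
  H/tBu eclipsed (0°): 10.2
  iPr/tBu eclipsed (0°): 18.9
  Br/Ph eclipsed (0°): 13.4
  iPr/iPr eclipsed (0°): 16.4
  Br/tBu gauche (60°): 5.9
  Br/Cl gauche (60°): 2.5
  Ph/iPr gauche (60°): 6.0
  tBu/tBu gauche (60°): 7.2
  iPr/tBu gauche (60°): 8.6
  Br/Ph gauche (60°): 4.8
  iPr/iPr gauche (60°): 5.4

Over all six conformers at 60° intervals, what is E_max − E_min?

tBu at 0° (eclipsed): Br–tBu eclipsed, iPr–Ph eclipsed, H–H eclipsed; 14.6 + 17.8 + 3.9 = 36.3 kJ/mol.
tBu at 60° (staggered): Br–tBu gauche, iPr–tBu gauche, iPr–Ph gauche; 5.9 + 8.6 + 6.0 = 20.5 kJ/mol.
tBu at 120° (eclipsed): Br–H eclipsed, iPr–tBu eclipsed, H–Ph eclipsed; 5.8 + 18.9 + 6.6 = 31.3 kJ/mol.
tBu at 180° (staggered): Br–Ph gauche, iPr–tBu gauche; 4.8 + 8.6 = 13.4 kJ/mol.
tBu at 240° (eclipsed): Br–Ph eclipsed, iPr–H eclipsed, H–tBu eclipsed; 13.4 + 8.1 + 10.2 = 31.7 kJ/mol.
tBu at 300° (staggered): Br–tBu gauche, Br–Ph gauche, iPr–Ph gauche; 5.9 + 4.8 + 6.0 = 16.7 kJ/mol.
Max at 0° (36.3 kJ/mol), min at 180° (13.4 kJ/mol); barrier = 22.9 kJ/mol.

22.9 kJ/mol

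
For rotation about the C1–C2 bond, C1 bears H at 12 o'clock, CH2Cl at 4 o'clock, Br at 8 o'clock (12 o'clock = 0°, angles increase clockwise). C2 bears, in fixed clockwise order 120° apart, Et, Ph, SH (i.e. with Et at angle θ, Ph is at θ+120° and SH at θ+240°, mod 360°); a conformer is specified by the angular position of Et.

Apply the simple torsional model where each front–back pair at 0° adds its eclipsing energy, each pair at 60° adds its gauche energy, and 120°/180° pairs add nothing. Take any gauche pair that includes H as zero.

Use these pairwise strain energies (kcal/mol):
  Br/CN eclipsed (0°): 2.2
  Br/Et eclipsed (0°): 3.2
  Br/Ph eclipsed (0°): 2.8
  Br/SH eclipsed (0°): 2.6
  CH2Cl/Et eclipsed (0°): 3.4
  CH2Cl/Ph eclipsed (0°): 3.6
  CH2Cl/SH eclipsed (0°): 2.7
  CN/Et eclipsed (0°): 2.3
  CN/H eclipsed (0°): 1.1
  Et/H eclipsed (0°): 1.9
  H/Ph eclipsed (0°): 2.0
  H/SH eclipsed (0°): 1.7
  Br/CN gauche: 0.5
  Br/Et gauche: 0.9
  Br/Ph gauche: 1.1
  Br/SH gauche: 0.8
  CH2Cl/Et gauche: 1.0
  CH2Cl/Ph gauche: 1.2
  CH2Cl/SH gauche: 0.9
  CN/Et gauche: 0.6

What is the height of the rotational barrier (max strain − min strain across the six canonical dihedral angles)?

4.3 kcal/mol

Et at 0° (eclipsed): H(0°)/Et(0°) eclipsed 1.9; CH2Cl(120°)/Ph(120°) eclipsed 3.6; Br(240°)/SH(240°) eclipsed 2.6 → 8.1 kcal/mol.
Et at 60° (staggered): CH2Cl(120°)/Et(60°) gauche 1.0; CH2Cl(120°)/Ph(180°) gauche 1.2; Br(240°)/Ph(180°) gauche 1.1; Br(240°)/SH(300°) gauche 0.8 → 4.1 kcal/mol.
Et at 120° (eclipsed): H(0°)/SH(0°) eclipsed 1.7; CH2Cl(120°)/Et(120°) eclipsed 3.4; Br(240°)/Ph(240°) eclipsed 2.8 → 7.9 kcal/mol.
Et at 180° (staggered): CH2Cl(120°)/Et(180°) gauche 1.0; CH2Cl(120°)/SH(60°) gauche 0.9; Br(240°)/Et(180°) gauche 0.9; Br(240°)/Ph(300°) gauche 1.1 → 3.9 kcal/mol.
Et at 240° (eclipsed): H(0°)/Ph(0°) eclipsed 2.0; CH2Cl(120°)/SH(120°) eclipsed 2.7; Br(240°)/Et(240°) eclipsed 3.2 → 7.9 kcal/mol.
Et at 300° (staggered): CH2Cl(120°)/Ph(60°) gauche 1.2; CH2Cl(120°)/SH(180°) gauche 0.9; Br(240°)/Et(300°) gauche 0.9; Br(240°)/SH(180°) gauche 0.8 → 3.8 kcal/mol.
Max at 0° (8.1 kcal/mol), min at 300° (3.8 kcal/mol); barrier = 4.3 kcal/mol.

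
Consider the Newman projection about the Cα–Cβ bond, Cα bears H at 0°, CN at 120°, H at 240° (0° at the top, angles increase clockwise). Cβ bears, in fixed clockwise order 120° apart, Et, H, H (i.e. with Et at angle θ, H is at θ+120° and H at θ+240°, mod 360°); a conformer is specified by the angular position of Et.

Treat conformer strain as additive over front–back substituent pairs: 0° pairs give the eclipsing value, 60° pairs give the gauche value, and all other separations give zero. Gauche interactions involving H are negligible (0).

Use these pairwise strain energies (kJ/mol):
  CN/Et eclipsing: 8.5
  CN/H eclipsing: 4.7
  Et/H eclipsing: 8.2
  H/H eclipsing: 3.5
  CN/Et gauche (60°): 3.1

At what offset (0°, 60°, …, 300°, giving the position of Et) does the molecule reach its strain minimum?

Et at 0° (eclipsed): H–Et eclipsed, CN–H eclipsed, H–H eclipsed; 8.2 + 4.7 + 3.5 = 16.4 kJ/mol.
Et at 60° (staggered): CN–Et gauche; 3.1 = 3.1 kJ/mol.
Et at 120° (eclipsed): H–H eclipsed, CN–Et eclipsed, H–H eclipsed; 3.5 + 8.5 + 3.5 = 15.5 kJ/mol.
Et at 180° (staggered): CN–Et gauche; 3.1 = 3.1 kJ/mol.
Et at 240° (eclipsed): H–H eclipsed, CN–H eclipsed, H–Et eclipsed; 3.5 + 4.7 + 8.2 = 16.4 kJ/mol.
Et at 300° (staggered): no non-H gauche contacts → 0.0 kJ/mol.
The minimum (0.0 kJ/mol) occurs with Et at 300°.

300°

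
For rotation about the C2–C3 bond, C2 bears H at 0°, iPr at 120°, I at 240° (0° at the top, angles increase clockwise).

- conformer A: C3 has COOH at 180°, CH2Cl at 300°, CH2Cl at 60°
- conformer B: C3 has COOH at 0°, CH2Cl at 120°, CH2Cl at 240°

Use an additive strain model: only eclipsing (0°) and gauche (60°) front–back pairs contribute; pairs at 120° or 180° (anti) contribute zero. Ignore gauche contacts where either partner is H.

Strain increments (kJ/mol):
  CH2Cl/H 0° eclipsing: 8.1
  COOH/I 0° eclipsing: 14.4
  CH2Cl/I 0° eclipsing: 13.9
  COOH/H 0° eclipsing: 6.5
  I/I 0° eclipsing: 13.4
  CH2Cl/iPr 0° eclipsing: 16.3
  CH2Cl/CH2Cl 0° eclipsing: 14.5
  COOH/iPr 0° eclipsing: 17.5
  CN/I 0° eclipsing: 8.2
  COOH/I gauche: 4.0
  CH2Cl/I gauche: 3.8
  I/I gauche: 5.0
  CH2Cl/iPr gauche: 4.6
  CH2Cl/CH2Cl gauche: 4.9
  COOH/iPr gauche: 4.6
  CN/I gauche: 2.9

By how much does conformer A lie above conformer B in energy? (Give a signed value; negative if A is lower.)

-19.7 kJ/mol

A (staggered): iPr–COOH gauche, iPr–CH2Cl gauche, I–COOH gauche, I–CH2Cl gauche; 4.6 + 4.6 + 4.0 + 3.8 = 17.0 kJ/mol.
B (eclipsed): H–COOH eclipsed, iPr–CH2Cl eclipsed, I–CH2Cl eclipsed; 6.5 + 16.3 + 13.9 = 36.7 kJ/mol.
E(A) − E(B) = 17.0 − 36.7 = -19.7 kJ/mol.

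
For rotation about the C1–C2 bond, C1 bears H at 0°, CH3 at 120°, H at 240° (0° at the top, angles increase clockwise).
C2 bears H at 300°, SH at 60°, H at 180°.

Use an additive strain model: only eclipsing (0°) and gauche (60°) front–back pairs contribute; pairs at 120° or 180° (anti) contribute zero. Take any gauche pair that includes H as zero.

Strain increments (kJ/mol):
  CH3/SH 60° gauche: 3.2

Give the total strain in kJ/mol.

This conformer (staggered): CH3–SH gauche; 3.2 = 3.2 kJ/mol.

3.2 kJ/mol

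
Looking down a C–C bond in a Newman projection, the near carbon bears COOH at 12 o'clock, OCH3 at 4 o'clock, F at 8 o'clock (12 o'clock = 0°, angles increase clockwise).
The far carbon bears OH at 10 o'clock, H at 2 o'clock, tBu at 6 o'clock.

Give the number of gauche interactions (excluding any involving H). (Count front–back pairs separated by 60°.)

Non-H gauche pairs: COOH(0°)/OH(300°); OCH3(120°)/tBu(180°); F(240°)/OH(300°); F(240°)/tBu(180°) — 4 interactions.

4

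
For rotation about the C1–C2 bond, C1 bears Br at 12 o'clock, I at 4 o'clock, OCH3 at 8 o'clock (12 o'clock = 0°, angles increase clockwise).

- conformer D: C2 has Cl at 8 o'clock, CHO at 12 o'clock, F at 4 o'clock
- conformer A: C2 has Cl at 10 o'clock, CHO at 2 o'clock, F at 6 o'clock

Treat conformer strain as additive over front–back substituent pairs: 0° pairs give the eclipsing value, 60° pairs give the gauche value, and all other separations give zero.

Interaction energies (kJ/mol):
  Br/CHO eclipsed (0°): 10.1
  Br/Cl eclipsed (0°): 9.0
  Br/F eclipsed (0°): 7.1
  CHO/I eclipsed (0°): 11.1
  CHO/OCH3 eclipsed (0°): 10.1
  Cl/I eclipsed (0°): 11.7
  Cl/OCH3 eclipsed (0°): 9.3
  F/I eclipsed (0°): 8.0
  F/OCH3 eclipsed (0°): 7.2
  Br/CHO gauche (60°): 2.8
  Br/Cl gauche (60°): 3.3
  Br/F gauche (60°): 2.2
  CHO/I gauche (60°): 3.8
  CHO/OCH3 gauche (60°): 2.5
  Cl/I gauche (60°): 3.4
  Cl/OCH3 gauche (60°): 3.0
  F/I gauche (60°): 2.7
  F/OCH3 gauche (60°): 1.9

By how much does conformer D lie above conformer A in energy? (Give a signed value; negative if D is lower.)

D (eclipsed): Br(0°)/CHO(0°) eclipsed 10.1; I(120°)/F(120°) eclipsed 8.0; OCH3(240°)/Cl(240°) eclipsed 9.3 → 27.4 kJ/mol.
A (staggered): Br(0°)/Cl(300°) gauche 3.3; Br(0°)/CHO(60°) gauche 2.8; I(120°)/CHO(60°) gauche 3.8; I(120°)/F(180°) gauche 2.7; OCH3(240°)/Cl(300°) gauche 3.0; OCH3(240°)/F(180°) gauche 1.9 → 17.5 kJ/mol.
E(D) − E(A) = 27.4 − 17.5 = +9.9 kJ/mol.

+9.9 kJ/mol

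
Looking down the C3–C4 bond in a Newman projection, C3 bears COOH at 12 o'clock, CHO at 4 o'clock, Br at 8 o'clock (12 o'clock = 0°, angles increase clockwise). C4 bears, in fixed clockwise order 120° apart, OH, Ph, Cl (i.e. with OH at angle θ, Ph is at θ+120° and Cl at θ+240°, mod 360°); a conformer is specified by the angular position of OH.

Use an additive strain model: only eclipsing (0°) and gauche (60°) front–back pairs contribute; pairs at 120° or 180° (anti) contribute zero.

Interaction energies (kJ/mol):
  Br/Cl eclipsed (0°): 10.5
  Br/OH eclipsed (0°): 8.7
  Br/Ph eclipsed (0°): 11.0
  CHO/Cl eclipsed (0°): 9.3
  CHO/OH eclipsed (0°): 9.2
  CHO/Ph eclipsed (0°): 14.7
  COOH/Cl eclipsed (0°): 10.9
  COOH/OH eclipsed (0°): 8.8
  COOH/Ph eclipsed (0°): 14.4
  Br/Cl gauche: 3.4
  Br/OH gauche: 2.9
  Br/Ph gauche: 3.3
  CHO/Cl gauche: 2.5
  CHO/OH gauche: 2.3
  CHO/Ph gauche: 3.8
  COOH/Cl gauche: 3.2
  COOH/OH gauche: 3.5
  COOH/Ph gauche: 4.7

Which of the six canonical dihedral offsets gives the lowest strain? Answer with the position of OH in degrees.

180°

OH at 0° (eclipsed): COOH–OH eclipsed, CHO–Ph eclipsed, Br–Cl eclipsed; 8.8 + 14.7 + 10.5 = 34.0 kJ/mol.
OH at 60° (staggered): COOH–OH gauche, COOH–Cl gauche, CHO–OH gauche, CHO–Ph gauche, Br–Ph gauche, Br–Cl gauche; 3.5 + 3.2 + 2.3 + 3.8 + 3.3 + 3.4 = 19.5 kJ/mol.
OH at 120° (eclipsed): COOH–Cl eclipsed, CHO–OH eclipsed, Br–Ph eclipsed; 10.9 + 9.2 + 11.0 = 31.1 kJ/mol.
OH at 180° (staggered): COOH–Ph gauche, COOH–Cl gauche, CHO–OH gauche, CHO–Cl gauche, Br–OH gauche, Br–Ph gauche; 4.7 + 3.2 + 2.3 + 2.5 + 2.9 + 3.3 = 18.9 kJ/mol.
OH at 240° (eclipsed): COOH–Ph eclipsed, CHO–Cl eclipsed, Br–OH eclipsed; 14.4 + 9.3 + 8.7 = 32.4 kJ/mol.
OH at 300° (staggered): COOH–OH gauche, COOH–Ph gauche, CHO–Ph gauche, CHO–Cl gauche, Br–OH gauche, Br–Cl gauche; 3.5 + 4.7 + 3.8 + 2.5 + 2.9 + 3.4 = 20.8 kJ/mol.
The minimum (18.9 kJ/mol) occurs with OH at 180°.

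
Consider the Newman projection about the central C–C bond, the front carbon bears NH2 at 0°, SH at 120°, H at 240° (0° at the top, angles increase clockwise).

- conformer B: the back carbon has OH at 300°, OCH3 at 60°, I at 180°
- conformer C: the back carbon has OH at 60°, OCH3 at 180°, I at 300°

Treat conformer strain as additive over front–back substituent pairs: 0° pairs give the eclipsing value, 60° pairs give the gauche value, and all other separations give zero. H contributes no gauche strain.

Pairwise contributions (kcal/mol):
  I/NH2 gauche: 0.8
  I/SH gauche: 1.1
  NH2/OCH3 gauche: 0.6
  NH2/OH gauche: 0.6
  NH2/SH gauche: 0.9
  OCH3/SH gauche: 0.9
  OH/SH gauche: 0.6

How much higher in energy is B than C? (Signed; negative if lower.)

B (staggered): NH2–OH gauche, NH2–OCH3 gauche, SH–OCH3 gauche, SH–I gauche; 0.6 + 0.6 + 0.9 + 1.1 = 3.2 kcal/mol.
C (staggered): NH2–OH gauche, NH2–I gauche, SH–OH gauche, SH–OCH3 gauche; 0.6 + 0.8 + 0.6 + 0.9 = 2.9 kcal/mol.
E(B) − E(C) = 3.2 − 2.9 = +0.3 kcal/mol.

+0.3 kcal/mol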